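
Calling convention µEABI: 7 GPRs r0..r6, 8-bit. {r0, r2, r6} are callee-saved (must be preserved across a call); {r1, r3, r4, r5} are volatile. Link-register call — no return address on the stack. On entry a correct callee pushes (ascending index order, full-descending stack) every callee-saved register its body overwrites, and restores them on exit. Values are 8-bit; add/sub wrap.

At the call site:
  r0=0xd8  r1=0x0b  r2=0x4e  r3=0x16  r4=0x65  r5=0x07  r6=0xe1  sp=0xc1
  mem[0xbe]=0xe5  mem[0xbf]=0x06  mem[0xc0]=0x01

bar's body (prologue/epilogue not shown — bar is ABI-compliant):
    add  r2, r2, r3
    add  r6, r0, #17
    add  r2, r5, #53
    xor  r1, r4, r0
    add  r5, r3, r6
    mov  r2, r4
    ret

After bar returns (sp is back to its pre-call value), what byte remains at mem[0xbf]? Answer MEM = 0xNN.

prologue: push r2 → mem[0xc0]=0x4e, sp=0xc0
prologue: push r6 → mem[0xbf]=0xe1, sp=0xbf
body[0] add  r2, r2, r3 → r2=0x64
body[1] add  r6, r0, #17 → r6=0xe9
body[2] add  r2, r5, #53 → r2=0x3c
body[3] xor  r1, r4, r0 → r1=0xbd
body[4] add  r5, r3, r6 → r5=0xff
body[5] mov  r2, r4 → r2=0x65
epilogue: pop r6=0xe1, sp=0xc0
epilogue: pop r2=0x4e, sp=0xc1
prologue pushed ['r2', 'r6'] at ['0xc0', '0xbf']

MEM = 0xe1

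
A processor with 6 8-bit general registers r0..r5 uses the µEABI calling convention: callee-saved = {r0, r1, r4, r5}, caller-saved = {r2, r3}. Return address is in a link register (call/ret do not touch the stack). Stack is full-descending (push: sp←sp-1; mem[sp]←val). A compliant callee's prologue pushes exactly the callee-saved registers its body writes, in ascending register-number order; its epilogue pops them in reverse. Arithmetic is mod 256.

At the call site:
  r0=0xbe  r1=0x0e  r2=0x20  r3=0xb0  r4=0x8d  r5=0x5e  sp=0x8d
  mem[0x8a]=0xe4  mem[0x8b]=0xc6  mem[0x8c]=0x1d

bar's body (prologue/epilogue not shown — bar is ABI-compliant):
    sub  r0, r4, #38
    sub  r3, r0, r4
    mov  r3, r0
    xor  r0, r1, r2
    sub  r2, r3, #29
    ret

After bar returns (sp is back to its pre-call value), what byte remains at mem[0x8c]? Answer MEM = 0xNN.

prologue: push r0 → mem[0x8c]=0xbe, sp=0x8c
body[0] sub  r0, r4, #38 → r0=0x67
body[1] sub  r3, r0, r4 → r3=0xda
body[2] mov  r3, r0 → r3=0x67
body[3] xor  r0, r1, r2 → r0=0x2e
body[4] sub  r2, r3, #29 → r2=0x4a
epilogue: pop r0=0xbe, sp=0x8d
prologue pushed ['r0'] at ['0x8c']

MEM = 0xbe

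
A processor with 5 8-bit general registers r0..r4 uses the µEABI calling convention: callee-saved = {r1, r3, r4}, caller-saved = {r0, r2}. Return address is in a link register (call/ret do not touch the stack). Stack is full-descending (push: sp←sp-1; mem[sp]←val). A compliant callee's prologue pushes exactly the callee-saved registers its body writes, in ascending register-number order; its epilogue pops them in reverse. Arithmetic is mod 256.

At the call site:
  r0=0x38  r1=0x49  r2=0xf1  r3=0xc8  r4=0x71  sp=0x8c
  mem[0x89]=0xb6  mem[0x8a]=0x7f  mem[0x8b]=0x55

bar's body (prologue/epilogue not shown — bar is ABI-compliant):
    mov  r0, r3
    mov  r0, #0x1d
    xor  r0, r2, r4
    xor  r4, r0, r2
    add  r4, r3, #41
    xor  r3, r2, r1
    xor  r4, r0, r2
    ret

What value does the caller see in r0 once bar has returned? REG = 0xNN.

REG = 0x80

prologue: push r3 → mem[0x8b]=0xc8, sp=0x8b
prologue: push r4 → mem[0x8a]=0x71, sp=0x8a
body[0] mov  r0, r3 → r0=0xc8
body[1] mov  r0, #0x1d → r0=0x1d
body[2] xor  r0, r2, r4 → r0=0x80
body[3] xor  r4, r0, r2 → r4=0x71
body[4] add  r4, r3, #41 → r4=0xf1
body[5] xor  r3, r2, r1 → r3=0xb8
body[6] xor  r4, r0, r2 → r4=0x71
epilogue: pop r4=0x71, sp=0x8b
epilogue: pop r3=0xc8, sp=0x8c
r0 is caller-saved → body value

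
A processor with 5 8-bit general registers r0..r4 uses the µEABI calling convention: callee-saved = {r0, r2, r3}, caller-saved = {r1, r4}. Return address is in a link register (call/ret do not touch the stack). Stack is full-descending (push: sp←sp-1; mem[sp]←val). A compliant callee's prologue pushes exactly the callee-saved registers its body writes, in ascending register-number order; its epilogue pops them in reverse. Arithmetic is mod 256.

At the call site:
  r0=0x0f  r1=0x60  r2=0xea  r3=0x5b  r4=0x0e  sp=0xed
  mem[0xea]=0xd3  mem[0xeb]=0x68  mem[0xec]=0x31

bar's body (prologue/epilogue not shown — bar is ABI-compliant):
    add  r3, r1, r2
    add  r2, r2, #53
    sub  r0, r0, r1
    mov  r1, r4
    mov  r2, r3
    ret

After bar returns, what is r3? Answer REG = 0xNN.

REG = 0x5b

prologue: push r0 -> mem[0xec]=0x0f, sp=0xec
prologue: push r2 -> mem[0xeb]=0xea, sp=0xeb
prologue: push r3 -> mem[0xea]=0x5b, sp=0xea
body[0] add  r3, r1, r2 -> r3=0x4a
body[1] add  r2, r2, #53 -> r2=0x1f
body[2] sub  r0, r0, r1 -> r0=0xaf
body[3] mov  r1, r4 -> r1=0x0e
body[4] mov  r2, r3 -> r2=0x4a
epilogue: pop r3=0x5b, sp=0xeb
epilogue: pop r2=0xea, sp=0xec
epilogue: pop r0=0x0f, sp=0xed
r3 is callee-saved -> restored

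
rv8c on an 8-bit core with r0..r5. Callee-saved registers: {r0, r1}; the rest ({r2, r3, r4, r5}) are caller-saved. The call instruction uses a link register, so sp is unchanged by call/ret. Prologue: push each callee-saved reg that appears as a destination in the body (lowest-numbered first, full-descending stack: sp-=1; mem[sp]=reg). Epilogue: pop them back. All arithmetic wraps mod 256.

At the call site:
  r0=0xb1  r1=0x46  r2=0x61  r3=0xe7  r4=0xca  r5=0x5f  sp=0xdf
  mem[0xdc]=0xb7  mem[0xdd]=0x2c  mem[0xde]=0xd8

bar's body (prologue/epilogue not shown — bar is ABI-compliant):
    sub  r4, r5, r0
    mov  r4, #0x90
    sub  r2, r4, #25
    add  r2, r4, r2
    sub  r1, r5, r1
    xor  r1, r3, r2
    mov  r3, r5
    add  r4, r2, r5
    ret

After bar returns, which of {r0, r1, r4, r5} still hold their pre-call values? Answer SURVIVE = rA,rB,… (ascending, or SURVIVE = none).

prologue: push r1 → mem[0xde]=0x46, sp=0xde
body[0] sub  r4, r5, r0 → r4=0xae
body[1] mov  r4, #0x90 → r4=0x90
body[2] sub  r2, r4, #25 → r2=0x77
body[3] add  r2, r4, r2 → r2=0x07
body[4] sub  r1, r5, r1 → r1=0x19
body[5] xor  r1, r3, r2 → r1=0xe0
body[6] mov  r3, r5 → r3=0x5f
body[7] add  r4, r2, r5 → r4=0x66
epilogue: pop r1=0x46, sp=0xdf
r0: callee-saved, written=False
r1: callee-saved, written=True
r4: caller-saved, written=True
r5: caller-saved, written=False

SURVIVE = r0,r1,r5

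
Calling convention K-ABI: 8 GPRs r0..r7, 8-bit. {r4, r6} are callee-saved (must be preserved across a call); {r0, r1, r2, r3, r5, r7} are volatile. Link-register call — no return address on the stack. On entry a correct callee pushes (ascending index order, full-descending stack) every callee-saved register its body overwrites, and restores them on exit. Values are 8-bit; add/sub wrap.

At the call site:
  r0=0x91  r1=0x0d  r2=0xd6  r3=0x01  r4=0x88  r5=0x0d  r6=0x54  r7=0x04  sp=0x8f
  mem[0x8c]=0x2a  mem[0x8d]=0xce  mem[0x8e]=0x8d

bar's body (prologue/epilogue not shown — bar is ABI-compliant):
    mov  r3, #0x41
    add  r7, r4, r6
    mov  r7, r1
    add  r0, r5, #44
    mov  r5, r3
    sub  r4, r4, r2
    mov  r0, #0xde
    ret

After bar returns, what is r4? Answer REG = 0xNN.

prologue: push r4 -> mem[0x8e]=0x88, sp=0x8e
body[0] mov  r3, #0x41 -> r3=0x41
body[1] add  r7, r4, r6 -> r7=0xdc
body[2] mov  r7, r1 -> r7=0x0d
body[3] add  r0, r5, #44 -> r0=0x39
body[4] mov  r5, r3 -> r5=0x41
body[5] sub  r4, r4, r2 -> r4=0xb2
body[6] mov  r0, #0xde -> r0=0xde
epilogue: pop r4=0x88, sp=0x8f
r4 is callee-saved -> restored

REG = 0x88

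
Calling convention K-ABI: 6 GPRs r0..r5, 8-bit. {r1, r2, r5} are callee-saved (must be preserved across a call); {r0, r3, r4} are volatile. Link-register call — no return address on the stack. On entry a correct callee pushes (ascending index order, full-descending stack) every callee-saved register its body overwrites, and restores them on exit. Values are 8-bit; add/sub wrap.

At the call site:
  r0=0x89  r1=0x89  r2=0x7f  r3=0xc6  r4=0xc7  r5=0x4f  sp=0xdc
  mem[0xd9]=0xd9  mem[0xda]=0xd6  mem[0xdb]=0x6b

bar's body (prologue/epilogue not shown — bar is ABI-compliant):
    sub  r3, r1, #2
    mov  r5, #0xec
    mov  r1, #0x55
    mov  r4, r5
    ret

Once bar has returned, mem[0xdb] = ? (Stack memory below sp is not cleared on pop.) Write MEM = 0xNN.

MEM = 0x89

prologue: push r1 → mem[0xdb]=0x89, sp=0xdb
prologue: push r5 → mem[0xda]=0x4f, sp=0xda
body[0] sub  r3, r1, #2 → r3=0x87
body[1] mov  r5, #0xec → r5=0xec
body[2] mov  r1, #0x55 → r1=0x55
body[3] mov  r4, r5 → r4=0xec
epilogue: pop r5=0x4f, sp=0xdb
epilogue: pop r1=0x89, sp=0xdc
prologue pushed ['r1', 'r5'] at ['0xdb', '0xda']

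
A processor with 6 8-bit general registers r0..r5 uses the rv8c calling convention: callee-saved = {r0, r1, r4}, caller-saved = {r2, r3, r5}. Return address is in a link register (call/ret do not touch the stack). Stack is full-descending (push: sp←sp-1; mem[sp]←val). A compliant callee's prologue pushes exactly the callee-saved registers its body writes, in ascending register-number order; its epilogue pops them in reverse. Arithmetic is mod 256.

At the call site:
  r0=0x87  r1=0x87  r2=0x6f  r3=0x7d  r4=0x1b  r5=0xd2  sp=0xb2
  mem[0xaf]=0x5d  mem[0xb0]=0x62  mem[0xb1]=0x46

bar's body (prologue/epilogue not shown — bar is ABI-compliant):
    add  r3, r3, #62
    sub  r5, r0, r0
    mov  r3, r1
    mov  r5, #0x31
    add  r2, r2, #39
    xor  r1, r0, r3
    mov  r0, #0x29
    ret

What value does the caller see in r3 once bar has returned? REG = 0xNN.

REG = 0x87

prologue: push r0 → mem[0xb1]=0x87, sp=0xb1
prologue: push r1 → mem[0xb0]=0x87, sp=0xb0
body[0] add  r3, r3, #62 → r3=0xbb
body[1] sub  r5, r0, r0 → r5=0x00
body[2] mov  r3, r1 → r3=0x87
body[3] mov  r5, #0x31 → r5=0x31
body[4] add  r2, r2, #39 → r2=0x96
body[5] xor  r1, r0, r3 → r1=0x00
body[6] mov  r0, #0x29 → r0=0x29
epilogue: pop r1=0x87, sp=0xb1
epilogue: pop r0=0x87, sp=0xb2
r3 is caller-saved → body value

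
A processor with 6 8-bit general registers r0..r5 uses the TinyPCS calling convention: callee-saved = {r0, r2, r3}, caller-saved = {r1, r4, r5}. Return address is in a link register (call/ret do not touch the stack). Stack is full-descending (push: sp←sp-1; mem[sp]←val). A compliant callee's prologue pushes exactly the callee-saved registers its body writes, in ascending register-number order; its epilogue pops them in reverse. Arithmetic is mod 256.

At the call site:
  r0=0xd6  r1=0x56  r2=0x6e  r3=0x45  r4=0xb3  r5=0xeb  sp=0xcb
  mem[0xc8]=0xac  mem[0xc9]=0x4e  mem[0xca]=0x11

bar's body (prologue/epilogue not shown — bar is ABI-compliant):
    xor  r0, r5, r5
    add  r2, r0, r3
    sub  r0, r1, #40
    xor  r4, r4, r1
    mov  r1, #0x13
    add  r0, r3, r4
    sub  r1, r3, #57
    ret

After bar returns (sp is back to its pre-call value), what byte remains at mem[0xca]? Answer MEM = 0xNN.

MEM = 0xd6

prologue: push r0 -> mem[0xca]=0xd6, sp=0xca
prologue: push r2 -> mem[0xc9]=0x6e, sp=0xc9
body[0] xor  r0, r5, r5 -> r0=0x00
body[1] add  r2, r0, r3 -> r2=0x45
body[2] sub  r0, r1, #40 -> r0=0x2e
body[3] xor  r4, r4, r1 -> r4=0xe5
body[4] mov  r1, #0x13 -> r1=0x13
body[5] add  r0, r3, r4 -> r0=0x2a
body[6] sub  r1, r3, #57 -> r1=0x0c
epilogue: pop r2=0x6e, sp=0xca
epilogue: pop r0=0xd6, sp=0xcb
prologue pushed ['r0', 'r2'] at ['0xca', '0xc9']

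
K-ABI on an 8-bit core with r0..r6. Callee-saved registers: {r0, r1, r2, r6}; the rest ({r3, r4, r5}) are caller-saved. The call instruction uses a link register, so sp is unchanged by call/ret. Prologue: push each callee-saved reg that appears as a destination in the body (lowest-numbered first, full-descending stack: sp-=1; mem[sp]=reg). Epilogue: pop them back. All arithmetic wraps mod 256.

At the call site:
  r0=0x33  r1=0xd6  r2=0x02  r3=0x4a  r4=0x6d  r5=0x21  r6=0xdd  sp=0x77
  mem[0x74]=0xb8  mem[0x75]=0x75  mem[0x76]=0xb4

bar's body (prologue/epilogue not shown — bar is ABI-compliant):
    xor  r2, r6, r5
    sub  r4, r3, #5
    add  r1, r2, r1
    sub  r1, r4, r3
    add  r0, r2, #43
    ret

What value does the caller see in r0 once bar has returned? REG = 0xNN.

REG = 0x33

prologue: push r0 -> mem[0x76]=0x33, sp=0x76
prologue: push r1 -> mem[0x75]=0xd6, sp=0x75
prologue: push r2 -> mem[0x74]=0x02, sp=0x74
body[0] xor  r2, r6, r5 -> r2=0xfc
body[1] sub  r4, r3, #5 -> r4=0x45
body[2] add  r1, r2, r1 -> r1=0xd2
body[3] sub  r1, r4, r3 -> r1=0xfb
body[4] add  r0, r2, #43 -> r0=0x27
epilogue: pop r2=0x02, sp=0x75
epilogue: pop r1=0xd6, sp=0x76
epilogue: pop r0=0x33, sp=0x77
r0 is callee-saved -> restored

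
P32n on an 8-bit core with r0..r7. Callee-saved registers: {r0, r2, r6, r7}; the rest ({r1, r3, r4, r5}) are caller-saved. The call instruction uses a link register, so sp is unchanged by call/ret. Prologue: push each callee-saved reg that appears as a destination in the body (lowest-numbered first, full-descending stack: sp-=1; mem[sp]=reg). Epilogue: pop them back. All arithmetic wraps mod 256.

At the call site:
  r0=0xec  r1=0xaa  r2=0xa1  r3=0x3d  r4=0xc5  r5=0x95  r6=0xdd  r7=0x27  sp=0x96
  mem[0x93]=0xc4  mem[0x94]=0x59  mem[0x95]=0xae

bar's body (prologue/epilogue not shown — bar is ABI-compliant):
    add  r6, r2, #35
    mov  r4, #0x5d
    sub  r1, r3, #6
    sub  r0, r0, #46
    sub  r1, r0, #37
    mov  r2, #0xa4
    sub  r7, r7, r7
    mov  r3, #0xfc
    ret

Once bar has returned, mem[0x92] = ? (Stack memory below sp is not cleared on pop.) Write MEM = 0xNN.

MEM = 0x27

prologue: push r0 → mem[0x95]=0xec, sp=0x95
prologue: push r2 → mem[0x94]=0xa1, sp=0x94
prologue: push r6 → mem[0x93]=0xdd, sp=0x93
prologue: push r7 → mem[0x92]=0x27, sp=0x92
body[0] add  r6, r2, #35 → r6=0xc4
body[1] mov  r4, #0x5d → r4=0x5d
body[2] sub  r1, r3, #6 → r1=0x37
body[3] sub  r0, r0, #46 → r0=0xbe
body[4] sub  r1, r0, #37 → r1=0x99
body[5] mov  r2, #0xa4 → r2=0xa4
body[6] sub  r7, r7, r7 → r7=0x00
body[7] mov  r3, #0xfc → r3=0xfc
epilogue: pop r7=0x27, sp=0x93
epilogue: pop r6=0xdd, sp=0x94
epilogue: pop r2=0xa1, sp=0x95
epilogue: pop r0=0xec, sp=0x96
prologue pushed ['r0', 'r2', 'r6', 'r7'] at ['0x95', '0x94', '0x93', '0x92']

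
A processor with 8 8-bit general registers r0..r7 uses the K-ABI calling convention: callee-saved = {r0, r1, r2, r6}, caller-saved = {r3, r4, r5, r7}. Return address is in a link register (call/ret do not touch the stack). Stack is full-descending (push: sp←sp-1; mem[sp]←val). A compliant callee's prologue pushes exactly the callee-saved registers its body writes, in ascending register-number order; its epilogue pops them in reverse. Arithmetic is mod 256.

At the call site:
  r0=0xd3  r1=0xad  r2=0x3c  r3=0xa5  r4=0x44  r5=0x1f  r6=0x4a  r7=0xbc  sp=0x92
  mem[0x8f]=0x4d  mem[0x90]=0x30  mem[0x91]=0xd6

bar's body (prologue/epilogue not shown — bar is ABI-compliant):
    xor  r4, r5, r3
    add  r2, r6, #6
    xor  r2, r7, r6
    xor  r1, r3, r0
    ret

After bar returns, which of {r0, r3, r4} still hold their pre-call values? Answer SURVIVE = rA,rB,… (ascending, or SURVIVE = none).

prologue: push r1 -> mem[0x91]=0xad, sp=0x91
prologue: push r2 -> mem[0x90]=0x3c, sp=0x90
body[0] xor  r4, r5, r3 -> r4=0xba
body[1] add  r2, r6, #6 -> r2=0x50
body[2] xor  r2, r7, r6 -> r2=0xf6
body[3] xor  r1, r3, r0 -> r1=0x76
epilogue: pop r2=0x3c, sp=0x91
epilogue: pop r1=0xad, sp=0x92
r0: callee-saved, written=False
r3: caller-saved, written=False
r4: caller-saved, written=True

SURVIVE = r0,r3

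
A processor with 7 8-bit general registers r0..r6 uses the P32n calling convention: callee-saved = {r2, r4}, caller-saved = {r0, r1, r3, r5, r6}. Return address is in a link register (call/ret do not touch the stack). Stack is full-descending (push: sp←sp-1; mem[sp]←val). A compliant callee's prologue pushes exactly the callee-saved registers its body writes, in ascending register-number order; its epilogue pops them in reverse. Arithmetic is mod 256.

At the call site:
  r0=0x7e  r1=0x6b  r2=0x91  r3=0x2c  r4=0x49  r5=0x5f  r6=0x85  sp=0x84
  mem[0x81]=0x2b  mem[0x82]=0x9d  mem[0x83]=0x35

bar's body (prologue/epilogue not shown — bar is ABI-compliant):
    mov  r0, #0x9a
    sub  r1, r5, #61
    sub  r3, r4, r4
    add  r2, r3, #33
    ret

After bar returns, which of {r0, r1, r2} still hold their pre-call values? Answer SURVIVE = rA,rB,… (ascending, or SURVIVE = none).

SURVIVE = r2

prologue: push r2 → mem[0x83]=0x91, sp=0x83
body[0] mov  r0, #0x9a → r0=0x9a
body[1] sub  r1, r5, #61 → r1=0x22
body[2] sub  r3, r4, r4 → r3=0x00
body[3] add  r2, r3, #33 → r2=0x21
epilogue: pop r2=0x91, sp=0x84
r0: caller-saved, written=True
r1: caller-saved, written=True
r2: callee-saved, written=True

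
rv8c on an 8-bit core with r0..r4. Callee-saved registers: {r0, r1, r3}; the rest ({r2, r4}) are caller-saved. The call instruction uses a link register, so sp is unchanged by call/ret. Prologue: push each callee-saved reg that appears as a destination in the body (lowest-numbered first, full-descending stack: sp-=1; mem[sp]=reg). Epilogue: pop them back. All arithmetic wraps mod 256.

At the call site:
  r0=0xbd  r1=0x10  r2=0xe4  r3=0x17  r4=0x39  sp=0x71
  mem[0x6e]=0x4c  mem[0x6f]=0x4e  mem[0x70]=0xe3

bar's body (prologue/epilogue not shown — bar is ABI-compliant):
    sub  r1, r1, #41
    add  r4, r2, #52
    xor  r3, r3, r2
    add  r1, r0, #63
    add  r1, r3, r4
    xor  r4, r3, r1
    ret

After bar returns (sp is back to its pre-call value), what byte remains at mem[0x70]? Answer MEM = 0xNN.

prologue: push r1 → mem[0x70]=0x10, sp=0x70
prologue: push r3 → mem[0x6f]=0x17, sp=0x6f
body[0] sub  r1, r1, #41 → r1=0xe7
body[1] add  r4, r2, #52 → r4=0x18
body[2] xor  r3, r3, r2 → r3=0xf3
body[3] add  r1, r0, #63 → r1=0xfc
body[4] add  r1, r3, r4 → r1=0x0b
body[5] xor  r4, r3, r1 → r4=0xf8
epilogue: pop r3=0x17, sp=0x70
epilogue: pop r1=0x10, sp=0x71
prologue pushed ['r1', 'r3'] at ['0x70', '0x6f']

MEM = 0x10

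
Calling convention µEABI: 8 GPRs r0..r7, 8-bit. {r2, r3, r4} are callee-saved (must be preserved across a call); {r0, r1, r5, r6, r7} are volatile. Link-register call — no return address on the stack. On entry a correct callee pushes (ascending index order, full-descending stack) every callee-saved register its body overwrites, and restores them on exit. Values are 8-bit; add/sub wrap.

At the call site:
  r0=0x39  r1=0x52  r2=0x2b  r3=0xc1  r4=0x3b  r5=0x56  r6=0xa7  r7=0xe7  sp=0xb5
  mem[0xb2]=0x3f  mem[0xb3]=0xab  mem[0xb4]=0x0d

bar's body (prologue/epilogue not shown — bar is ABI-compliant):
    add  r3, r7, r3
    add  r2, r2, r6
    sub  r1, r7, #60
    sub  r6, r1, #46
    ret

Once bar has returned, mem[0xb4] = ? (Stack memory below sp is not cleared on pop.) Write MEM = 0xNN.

MEM = 0x2b

prologue: push r2 -> mem[0xb4]=0x2b, sp=0xb4
prologue: push r3 -> mem[0xb3]=0xc1, sp=0xb3
body[0] add  r3, r7, r3 -> r3=0xa8
body[1] add  r2, r2, r6 -> r2=0xd2
body[2] sub  r1, r7, #60 -> r1=0xab
body[3] sub  r6, r1, #46 -> r6=0x7d
epilogue: pop r3=0xc1, sp=0xb4
epilogue: pop r2=0x2b, sp=0xb5
prologue pushed ['r2', 'r3'] at ['0xb4', '0xb3']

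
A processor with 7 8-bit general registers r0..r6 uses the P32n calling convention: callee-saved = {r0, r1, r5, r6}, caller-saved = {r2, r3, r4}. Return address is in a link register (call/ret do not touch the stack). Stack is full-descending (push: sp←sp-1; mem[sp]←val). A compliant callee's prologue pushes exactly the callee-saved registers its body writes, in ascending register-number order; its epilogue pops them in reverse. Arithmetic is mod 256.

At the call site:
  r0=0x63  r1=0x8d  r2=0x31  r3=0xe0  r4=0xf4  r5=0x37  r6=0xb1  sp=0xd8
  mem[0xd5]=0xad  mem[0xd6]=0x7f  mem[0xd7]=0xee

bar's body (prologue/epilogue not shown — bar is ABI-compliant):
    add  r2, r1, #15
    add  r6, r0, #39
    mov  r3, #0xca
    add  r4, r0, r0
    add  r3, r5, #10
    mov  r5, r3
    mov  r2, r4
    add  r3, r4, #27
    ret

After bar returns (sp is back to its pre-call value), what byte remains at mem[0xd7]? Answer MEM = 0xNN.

MEM = 0x37

prologue: push r5 → mem[0xd7]=0x37, sp=0xd7
prologue: push r6 → mem[0xd6]=0xb1, sp=0xd6
body[0] add  r2, r1, #15 → r2=0x9c
body[1] add  r6, r0, #39 → r6=0x8a
body[2] mov  r3, #0xca → r3=0xca
body[3] add  r4, r0, r0 → r4=0xc6
body[4] add  r3, r5, #10 → r3=0x41
body[5] mov  r5, r3 → r5=0x41
body[6] mov  r2, r4 → r2=0xc6
body[7] add  r3, r4, #27 → r3=0xe1
epilogue: pop r6=0xb1, sp=0xd7
epilogue: pop r5=0x37, sp=0xd8
prologue pushed ['r5', 'r6'] at ['0xd7', '0xd6']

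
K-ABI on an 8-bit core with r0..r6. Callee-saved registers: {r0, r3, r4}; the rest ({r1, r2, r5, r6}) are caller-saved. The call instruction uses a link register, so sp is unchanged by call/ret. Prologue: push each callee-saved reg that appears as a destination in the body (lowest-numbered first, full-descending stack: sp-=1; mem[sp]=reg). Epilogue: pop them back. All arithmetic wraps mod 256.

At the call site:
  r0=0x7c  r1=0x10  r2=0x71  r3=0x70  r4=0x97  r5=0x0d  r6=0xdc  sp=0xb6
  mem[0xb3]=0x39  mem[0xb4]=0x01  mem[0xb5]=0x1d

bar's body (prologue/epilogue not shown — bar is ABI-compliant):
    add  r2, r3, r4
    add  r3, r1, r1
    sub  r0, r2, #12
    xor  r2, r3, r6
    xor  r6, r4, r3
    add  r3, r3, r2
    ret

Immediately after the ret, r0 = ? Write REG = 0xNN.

REG = 0x7c

prologue: push r0 → mem[0xb5]=0x7c, sp=0xb5
prologue: push r3 → mem[0xb4]=0x70, sp=0xb4
body[0] add  r2, r3, r4 → r2=0x07
body[1] add  r3, r1, r1 → r3=0x20
body[2] sub  r0, r2, #12 → r0=0xfb
body[3] xor  r2, r3, r6 → r2=0xfc
body[4] xor  r6, r4, r3 → r6=0xb7
body[5] add  r3, r3, r2 → r3=0x1c
epilogue: pop r3=0x70, sp=0xb5
epilogue: pop r0=0x7c, sp=0xb6
r0 is callee-saved → restored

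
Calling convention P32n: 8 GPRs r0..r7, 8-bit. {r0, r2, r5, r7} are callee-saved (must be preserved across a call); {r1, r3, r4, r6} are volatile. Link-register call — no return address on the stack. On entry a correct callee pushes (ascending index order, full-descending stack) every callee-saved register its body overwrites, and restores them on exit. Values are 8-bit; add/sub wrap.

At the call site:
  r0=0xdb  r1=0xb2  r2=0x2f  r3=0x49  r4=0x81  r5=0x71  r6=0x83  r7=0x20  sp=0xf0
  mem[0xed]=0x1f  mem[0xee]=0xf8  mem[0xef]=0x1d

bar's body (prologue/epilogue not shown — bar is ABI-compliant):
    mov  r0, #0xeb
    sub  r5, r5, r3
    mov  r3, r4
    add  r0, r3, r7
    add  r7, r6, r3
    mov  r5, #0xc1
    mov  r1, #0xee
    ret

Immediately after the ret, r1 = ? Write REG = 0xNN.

prologue: push r0 -> mem[0xef]=0xdb, sp=0xef
prologue: push r5 -> mem[0xee]=0x71, sp=0xee
prologue: push r7 -> mem[0xed]=0x20, sp=0xed
body[0] mov  r0, #0xeb -> r0=0xeb
body[1] sub  r5, r5, r3 -> r5=0x28
body[2] mov  r3, r4 -> r3=0x81
body[3] add  r0, r3, r7 -> r0=0xa1
body[4] add  r7, r6, r3 -> r7=0x04
body[5] mov  r5, #0xc1 -> r5=0xc1
body[6] mov  r1, #0xee -> r1=0xee
epilogue: pop r7=0x20, sp=0xee
epilogue: pop r5=0x71, sp=0xef
epilogue: pop r0=0xdb, sp=0xf0
r1 is caller-saved -> body value

REG = 0xee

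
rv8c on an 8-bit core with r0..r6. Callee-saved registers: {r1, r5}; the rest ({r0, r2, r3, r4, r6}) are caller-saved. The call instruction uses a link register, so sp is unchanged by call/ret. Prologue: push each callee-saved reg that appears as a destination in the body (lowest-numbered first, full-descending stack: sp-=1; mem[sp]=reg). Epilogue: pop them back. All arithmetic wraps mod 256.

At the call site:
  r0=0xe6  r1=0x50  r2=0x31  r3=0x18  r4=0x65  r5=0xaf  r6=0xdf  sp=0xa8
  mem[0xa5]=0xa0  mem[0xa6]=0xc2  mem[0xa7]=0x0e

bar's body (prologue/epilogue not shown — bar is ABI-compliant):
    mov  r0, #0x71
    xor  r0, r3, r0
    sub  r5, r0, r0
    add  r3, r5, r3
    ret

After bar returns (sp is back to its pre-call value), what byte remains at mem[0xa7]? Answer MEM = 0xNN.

prologue: push r5 -> mem[0xa7]=0xaf, sp=0xa7
body[0] mov  r0, #0x71 -> r0=0x71
body[1] xor  r0, r3, r0 -> r0=0x69
body[2] sub  r5, r0, r0 -> r5=0x00
body[3] add  r3, r5, r3 -> r3=0x18
epilogue: pop r5=0xaf, sp=0xa8
prologue pushed ['r5'] at ['0xa7']

MEM = 0xaf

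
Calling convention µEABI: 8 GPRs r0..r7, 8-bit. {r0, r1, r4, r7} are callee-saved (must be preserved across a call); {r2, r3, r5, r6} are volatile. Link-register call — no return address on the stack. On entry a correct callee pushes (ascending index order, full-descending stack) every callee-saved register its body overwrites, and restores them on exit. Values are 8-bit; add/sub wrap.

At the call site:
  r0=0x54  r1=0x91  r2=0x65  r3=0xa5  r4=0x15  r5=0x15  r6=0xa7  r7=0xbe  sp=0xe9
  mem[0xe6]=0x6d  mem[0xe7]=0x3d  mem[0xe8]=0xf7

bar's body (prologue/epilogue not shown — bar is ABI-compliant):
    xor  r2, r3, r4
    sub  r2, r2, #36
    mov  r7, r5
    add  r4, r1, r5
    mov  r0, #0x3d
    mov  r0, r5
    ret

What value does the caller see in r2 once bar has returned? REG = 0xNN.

prologue: push r0 -> mem[0xe8]=0x54, sp=0xe8
prologue: push r4 -> mem[0xe7]=0x15, sp=0xe7
prologue: push r7 -> mem[0xe6]=0xbe, sp=0xe6
body[0] xor  r2, r3, r4 -> r2=0xb0
body[1] sub  r2, r2, #36 -> r2=0x8c
body[2] mov  r7, r5 -> r7=0x15
body[3] add  r4, r1, r5 -> r4=0xa6
body[4] mov  r0, #0x3d -> r0=0x3d
body[5] mov  r0, r5 -> r0=0x15
epilogue: pop r7=0xbe, sp=0xe7
epilogue: pop r4=0x15, sp=0xe8
epilogue: pop r0=0x54, sp=0xe9
r2 is caller-saved -> body value

REG = 0x8c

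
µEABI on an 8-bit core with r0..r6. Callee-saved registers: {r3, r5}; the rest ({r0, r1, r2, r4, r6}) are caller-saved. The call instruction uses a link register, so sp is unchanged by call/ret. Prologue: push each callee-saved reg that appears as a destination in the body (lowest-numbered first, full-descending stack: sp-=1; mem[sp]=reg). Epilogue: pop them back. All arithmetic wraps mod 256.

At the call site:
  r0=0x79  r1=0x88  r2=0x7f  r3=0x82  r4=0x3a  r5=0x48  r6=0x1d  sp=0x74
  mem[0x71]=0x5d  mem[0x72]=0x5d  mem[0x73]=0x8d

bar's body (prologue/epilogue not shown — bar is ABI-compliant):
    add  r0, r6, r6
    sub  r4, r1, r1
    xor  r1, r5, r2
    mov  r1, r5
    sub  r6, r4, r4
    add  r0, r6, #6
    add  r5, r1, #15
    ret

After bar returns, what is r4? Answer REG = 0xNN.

prologue: push r5 -> mem[0x73]=0x48, sp=0x73
body[0] add  r0, r6, r6 -> r0=0x3a
body[1] sub  r4, r1, r1 -> r4=0x00
body[2] xor  r1, r5, r2 -> r1=0x37
body[3] mov  r1, r5 -> r1=0x48
body[4] sub  r6, r4, r4 -> r6=0x00
body[5] add  r0, r6, #6 -> r0=0x06
body[6] add  r5, r1, #15 -> r5=0x57
epilogue: pop r5=0x48, sp=0x74
r4 is caller-saved -> body value

REG = 0x00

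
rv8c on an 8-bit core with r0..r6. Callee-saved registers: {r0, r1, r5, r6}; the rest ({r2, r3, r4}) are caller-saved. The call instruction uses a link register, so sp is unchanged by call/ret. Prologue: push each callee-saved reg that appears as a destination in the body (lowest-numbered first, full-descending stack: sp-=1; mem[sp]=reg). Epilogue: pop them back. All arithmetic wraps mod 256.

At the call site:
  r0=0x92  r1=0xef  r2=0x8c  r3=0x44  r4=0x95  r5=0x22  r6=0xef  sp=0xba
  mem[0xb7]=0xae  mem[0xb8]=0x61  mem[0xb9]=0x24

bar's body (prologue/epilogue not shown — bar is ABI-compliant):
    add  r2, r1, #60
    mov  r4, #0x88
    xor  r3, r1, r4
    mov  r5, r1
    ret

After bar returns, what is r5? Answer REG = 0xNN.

REG = 0x22

prologue: push r5 → mem[0xb9]=0x22, sp=0xb9
body[0] add  r2, r1, #60 → r2=0x2b
body[1] mov  r4, #0x88 → r4=0x88
body[2] xor  r3, r1, r4 → r3=0x67
body[3] mov  r5, r1 → r5=0xef
epilogue: pop r5=0x22, sp=0xba
r5 is callee-saved → restored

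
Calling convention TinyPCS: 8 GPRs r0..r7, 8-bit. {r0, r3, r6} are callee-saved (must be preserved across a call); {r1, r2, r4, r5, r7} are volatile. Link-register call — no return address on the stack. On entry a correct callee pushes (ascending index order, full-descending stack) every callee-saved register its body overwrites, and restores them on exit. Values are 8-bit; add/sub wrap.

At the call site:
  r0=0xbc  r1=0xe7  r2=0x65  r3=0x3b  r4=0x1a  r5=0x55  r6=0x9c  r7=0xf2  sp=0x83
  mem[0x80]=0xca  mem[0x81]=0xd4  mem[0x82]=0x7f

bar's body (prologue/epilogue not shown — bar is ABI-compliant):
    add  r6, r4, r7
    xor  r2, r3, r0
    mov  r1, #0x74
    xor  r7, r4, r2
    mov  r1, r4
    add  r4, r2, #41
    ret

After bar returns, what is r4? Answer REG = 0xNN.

prologue: push r6 → mem[0x82]=0x9c, sp=0x82
body[0] add  r6, r4, r7 → r6=0x0c
body[1] xor  r2, r3, r0 → r2=0x87
body[2] mov  r1, #0x74 → r1=0x74
body[3] xor  r7, r4, r2 → r7=0x9d
body[4] mov  r1, r4 → r1=0x1a
body[5] add  r4, r2, #41 → r4=0xb0
epilogue: pop r6=0x9c, sp=0x83
r4 is caller-saved → body value

REG = 0xb0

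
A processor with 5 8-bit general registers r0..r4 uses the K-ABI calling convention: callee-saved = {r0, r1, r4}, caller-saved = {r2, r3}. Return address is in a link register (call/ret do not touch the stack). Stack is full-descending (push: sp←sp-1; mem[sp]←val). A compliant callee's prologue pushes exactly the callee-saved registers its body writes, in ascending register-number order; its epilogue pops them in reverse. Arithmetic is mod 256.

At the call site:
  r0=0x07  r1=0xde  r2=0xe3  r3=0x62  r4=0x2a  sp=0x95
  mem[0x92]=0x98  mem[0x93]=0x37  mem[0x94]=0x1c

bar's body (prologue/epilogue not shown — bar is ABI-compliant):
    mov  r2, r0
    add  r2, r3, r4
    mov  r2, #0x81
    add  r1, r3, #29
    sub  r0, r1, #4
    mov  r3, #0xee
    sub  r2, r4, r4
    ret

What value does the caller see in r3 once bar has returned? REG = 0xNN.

prologue: push r0 → mem[0x94]=0x07, sp=0x94
prologue: push r1 → mem[0x93]=0xde, sp=0x93
body[0] mov  r2, r0 → r2=0x07
body[1] add  r2, r3, r4 → r2=0x8c
body[2] mov  r2, #0x81 → r2=0x81
body[3] add  r1, r3, #29 → r1=0x7f
body[4] sub  r0, r1, #4 → r0=0x7b
body[5] mov  r3, #0xee → r3=0xee
body[6] sub  r2, r4, r4 → r2=0x00
epilogue: pop r1=0xde, sp=0x94
epilogue: pop r0=0x07, sp=0x95
r3 is caller-saved → body value

REG = 0xee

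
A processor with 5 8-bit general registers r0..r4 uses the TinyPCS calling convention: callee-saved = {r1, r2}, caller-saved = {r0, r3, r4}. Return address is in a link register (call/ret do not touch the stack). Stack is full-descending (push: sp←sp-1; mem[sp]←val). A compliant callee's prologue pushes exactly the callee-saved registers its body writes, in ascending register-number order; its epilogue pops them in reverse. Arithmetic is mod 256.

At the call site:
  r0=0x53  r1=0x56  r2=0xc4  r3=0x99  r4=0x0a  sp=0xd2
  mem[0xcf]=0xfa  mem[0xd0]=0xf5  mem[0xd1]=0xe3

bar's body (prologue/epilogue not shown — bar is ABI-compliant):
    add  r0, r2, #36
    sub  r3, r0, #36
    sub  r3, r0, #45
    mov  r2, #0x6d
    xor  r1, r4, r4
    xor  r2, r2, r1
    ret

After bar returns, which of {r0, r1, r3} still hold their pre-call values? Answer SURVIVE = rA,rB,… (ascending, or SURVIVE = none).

SURVIVE = r1

prologue: push r1 -> mem[0xd1]=0x56, sp=0xd1
prologue: push r2 -> mem[0xd0]=0xc4, sp=0xd0
body[0] add  r0, r2, #36 -> r0=0xe8
body[1] sub  r3, r0, #36 -> r3=0xc4
body[2] sub  r3, r0, #45 -> r3=0xbb
body[3] mov  r2, #0x6d -> r2=0x6d
body[4] xor  r1, r4, r4 -> r1=0x00
body[5] xor  r2, r2, r1 -> r2=0x6d
epilogue: pop r2=0xc4, sp=0xd1
epilogue: pop r1=0x56, sp=0xd2
r0: caller-saved, written=True
r1: callee-saved, written=True
r3: caller-saved, written=True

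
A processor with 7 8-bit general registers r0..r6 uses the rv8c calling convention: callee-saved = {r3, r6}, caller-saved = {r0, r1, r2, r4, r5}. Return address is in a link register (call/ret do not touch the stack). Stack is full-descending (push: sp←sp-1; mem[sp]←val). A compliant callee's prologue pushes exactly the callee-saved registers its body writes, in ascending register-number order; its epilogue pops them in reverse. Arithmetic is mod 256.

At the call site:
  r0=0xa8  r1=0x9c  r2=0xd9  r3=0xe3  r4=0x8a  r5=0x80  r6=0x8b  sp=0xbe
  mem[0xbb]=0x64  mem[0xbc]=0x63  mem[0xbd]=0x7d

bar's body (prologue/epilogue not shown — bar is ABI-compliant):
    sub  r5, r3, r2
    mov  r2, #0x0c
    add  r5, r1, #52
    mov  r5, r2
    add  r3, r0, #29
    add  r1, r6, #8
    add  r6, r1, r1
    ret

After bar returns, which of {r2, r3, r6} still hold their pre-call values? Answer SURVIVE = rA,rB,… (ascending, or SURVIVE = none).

SURVIVE = r3,r6

prologue: push r3 -> mem[0xbd]=0xe3, sp=0xbd
prologue: push r6 -> mem[0xbc]=0x8b, sp=0xbc
body[0] sub  r5, r3, r2 -> r5=0x0a
body[1] mov  r2, #0x0c -> r2=0x0c
body[2] add  r5, r1, #52 -> r5=0xd0
body[3] mov  r5, r2 -> r5=0x0c
body[4] add  r3, r0, #29 -> r3=0xc5
body[5] add  r1, r6, #8 -> r1=0x93
body[6] add  r6, r1, r1 -> r6=0x26
epilogue: pop r6=0x8b, sp=0xbd
epilogue: pop r3=0xe3, sp=0xbe
r2: caller-saved, written=True
r3: callee-saved, written=True
r6: callee-saved, written=True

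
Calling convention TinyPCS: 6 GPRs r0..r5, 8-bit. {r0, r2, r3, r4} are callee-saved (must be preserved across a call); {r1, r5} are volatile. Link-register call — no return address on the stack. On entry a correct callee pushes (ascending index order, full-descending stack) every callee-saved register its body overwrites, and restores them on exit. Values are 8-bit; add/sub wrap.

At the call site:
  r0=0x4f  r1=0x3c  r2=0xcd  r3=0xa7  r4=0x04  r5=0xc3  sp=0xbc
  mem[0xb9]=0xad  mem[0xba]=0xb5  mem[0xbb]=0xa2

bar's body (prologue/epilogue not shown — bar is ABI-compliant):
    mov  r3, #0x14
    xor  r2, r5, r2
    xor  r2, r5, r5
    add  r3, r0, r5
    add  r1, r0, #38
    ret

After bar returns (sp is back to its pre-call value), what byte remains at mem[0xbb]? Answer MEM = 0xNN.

prologue: push r2 -> mem[0xbb]=0xcd, sp=0xbb
prologue: push r3 -> mem[0xba]=0xa7, sp=0xba
body[0] mov  r3, #0x14 -> r3=0x14
body[1] xor  r2, r5, r2 -> r2=0x0e
body[2] xor  r2, r5, r5 -> r2=0x00
body[3] add  r3, r0, r5 -> r3=0x12
body[4] add  r1, r0, #38 -> r1=0x75
epilogue: pop r3=0xa7, sp=0xbb
epilogue: pop r2=0xcd, sp=0xbc
prologue pushed ['r2', 'r3'] at ['0xbb', '0xba']

MEM = 0xcd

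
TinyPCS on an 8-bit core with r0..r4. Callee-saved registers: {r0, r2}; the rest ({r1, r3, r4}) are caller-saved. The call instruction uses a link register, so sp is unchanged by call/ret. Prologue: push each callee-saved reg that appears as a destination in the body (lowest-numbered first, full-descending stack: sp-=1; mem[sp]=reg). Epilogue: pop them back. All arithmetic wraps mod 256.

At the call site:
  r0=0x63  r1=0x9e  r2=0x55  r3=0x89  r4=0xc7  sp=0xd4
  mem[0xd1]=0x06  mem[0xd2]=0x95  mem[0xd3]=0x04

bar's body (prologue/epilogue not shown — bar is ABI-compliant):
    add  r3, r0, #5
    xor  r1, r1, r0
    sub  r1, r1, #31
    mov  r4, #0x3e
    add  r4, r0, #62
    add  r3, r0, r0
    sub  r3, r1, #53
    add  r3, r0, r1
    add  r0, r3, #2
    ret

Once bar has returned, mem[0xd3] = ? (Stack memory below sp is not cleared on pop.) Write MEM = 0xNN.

prologue: push r0 → mem[0xd3]=0x63, sp=0xd3
body[0] add  r3, r0, #5 → r3=0x68
body[1] xor  r1, r1, r0 → r1=0xfd
body[2] sub  r1, r1, #31 → r1=0xde
body[3] mov  r4, #0x3e → r4=0x3e
body[4] add  r4, r0, #62 → r4=0xa1
body[5] add  r3, r0, r0 → r3=0xc6
body[6] sub  r3, r1, #53 → r3=0xa9
body[7] add  r3, r0, r1 → r3=0x41
body[8] add  r0, r3, #2 → r0=0x43
epilogue: pop r0=0x63, sp=0xd4
prologue pushed ['r0'] at ['0xd3']

MEM = 0x63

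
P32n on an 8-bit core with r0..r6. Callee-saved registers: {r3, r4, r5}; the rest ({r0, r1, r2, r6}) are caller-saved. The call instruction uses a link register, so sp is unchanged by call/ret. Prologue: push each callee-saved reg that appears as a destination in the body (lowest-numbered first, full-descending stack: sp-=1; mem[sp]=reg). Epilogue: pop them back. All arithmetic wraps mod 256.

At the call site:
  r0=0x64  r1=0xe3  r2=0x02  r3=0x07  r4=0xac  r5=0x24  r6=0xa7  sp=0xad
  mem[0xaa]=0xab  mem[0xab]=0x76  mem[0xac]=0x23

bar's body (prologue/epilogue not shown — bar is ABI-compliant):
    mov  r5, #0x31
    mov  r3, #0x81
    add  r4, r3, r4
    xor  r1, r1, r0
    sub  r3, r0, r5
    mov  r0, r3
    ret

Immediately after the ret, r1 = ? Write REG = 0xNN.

REG = 0x87

prologue: push r3 → mem[0xac]=0x07, sp=0xac
prologue: push r4 → mem[0xab]=0xac, sp=0xab
prologue: push r5 → mem[0xaa]=0x24, sp=0xaa
body[0] mov  r5, #0x31 → r5=0x31
body[1] mov  r3, #0x81 → r3=0x81
body[2] add  r4, r3, r4 → r4=0x2d
body[3] xor  r1, r1, r0 → r1=0x87
body[4] sub  r3, r0, r5 → r3=0x33
body[5] mov  r0, r3 → r0=0x33
epilogue: pop r5=0x24, sp=0xab
epilogue: pop r4=0xac, sp=0xac
epilogue: pop r3=0x07, sp=0xad
r1 is caller-saved → body value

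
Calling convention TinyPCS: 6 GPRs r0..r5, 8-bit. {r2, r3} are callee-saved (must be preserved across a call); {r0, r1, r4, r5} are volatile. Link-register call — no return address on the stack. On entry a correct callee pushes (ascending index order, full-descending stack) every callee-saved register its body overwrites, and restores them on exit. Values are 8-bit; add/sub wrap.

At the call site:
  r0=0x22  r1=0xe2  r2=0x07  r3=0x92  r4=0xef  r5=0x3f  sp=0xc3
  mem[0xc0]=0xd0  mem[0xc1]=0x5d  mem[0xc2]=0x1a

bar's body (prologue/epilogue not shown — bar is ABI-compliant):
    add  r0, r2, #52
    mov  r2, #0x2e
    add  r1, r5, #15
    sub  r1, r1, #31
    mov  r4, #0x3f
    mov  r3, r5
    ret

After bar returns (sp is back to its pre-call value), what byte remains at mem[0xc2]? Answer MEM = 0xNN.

MEM = 0x07

prologue: push r2 -> mem[0xc2]=0x07, sp=0xc2
prologue: push r3 -> mem[0xc1]=0x92, sp=0xc1
body[0] add  r0, r2, #52 -> r0=0x3b
body[1] mov  r2, #0x2e -> r2=0x2e
body[2] add  r1, r5, #15 -> r1=0x4e
body[3] sub  r1, r1, #31 -> r1=0x2f
body[4] mov  r4, #0x3f -> r4=0x3f
body[5] mov  r3, r5 -> r3=0x3f
epilogue: pop r3=0x92, sp=0xc2
epilogue: pop r2=0x07, sp=0xc3
prologue pushed ['r2', 'r3'] at ['0xc2', '0xc1']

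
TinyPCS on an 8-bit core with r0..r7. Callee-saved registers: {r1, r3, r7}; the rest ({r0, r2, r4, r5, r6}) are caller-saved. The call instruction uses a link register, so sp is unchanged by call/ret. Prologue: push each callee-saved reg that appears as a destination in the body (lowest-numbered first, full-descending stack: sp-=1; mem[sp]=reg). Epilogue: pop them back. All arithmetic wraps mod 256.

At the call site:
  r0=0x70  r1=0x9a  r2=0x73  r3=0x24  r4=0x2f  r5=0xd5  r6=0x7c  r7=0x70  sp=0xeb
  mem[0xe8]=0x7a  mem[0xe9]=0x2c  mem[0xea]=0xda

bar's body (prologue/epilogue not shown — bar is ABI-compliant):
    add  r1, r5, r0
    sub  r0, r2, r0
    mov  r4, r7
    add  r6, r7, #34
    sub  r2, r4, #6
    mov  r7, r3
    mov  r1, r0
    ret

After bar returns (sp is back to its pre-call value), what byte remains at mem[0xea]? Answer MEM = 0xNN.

prologue: push r1 -> mem[0xea]=0x9a, sp=0xea
prologue: push r7 -> mem[0xe9]=0x70, sp=0xe9
body[0] add  r1, r5, r0 -> r1=0x45
body[1] sub  r0, r2, r0 -> r0=0x03
body[2] mov  r4, r7 -> r4=0x70
body[3] add  r6, r7, #34 -> r6=0x92
body[4] sub  r2, r4, #6 -> r2=0x6a
body[5] mov  r7, r3 -> r7=0x24
body[6] mov  r1, r0 -> r1=0x03
epilogue: pop r7=0x70, sp=0xea
epilogue: pop r1=0x9a, sp=0xeb
prologue pushed ['r1', 'r7'] at ['0xea', '0xe9']

MEM = 0x9a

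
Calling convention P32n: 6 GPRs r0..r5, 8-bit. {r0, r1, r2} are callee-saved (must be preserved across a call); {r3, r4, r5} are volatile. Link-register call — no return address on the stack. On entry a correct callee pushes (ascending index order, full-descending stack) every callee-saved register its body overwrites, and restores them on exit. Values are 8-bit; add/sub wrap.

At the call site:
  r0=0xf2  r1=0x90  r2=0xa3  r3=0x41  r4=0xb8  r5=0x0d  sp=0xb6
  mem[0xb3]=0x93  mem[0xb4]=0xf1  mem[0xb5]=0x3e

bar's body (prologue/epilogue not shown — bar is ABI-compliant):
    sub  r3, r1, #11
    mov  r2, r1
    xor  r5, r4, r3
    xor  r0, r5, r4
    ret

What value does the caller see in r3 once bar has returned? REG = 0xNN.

prologue: push r0 -> mem[0xb5]=0xf2, sp=0xb5
prologue: push r2 -> mem[0xb4]=0xa3, sp=0xb4
body[0] sub  r3, r1, #11 -> r3=0x85
body[1] mov  r2, r1 -> r2=0x90
body[2] xor  r5, r4, r3 -> r5=0x3d
body[3] xor  r0, r5, r4 -> r0=0x85
epilogue: pop r2=0xa3, sp=0xb5
epilogue: pop r0=0xf2, sp=0xb6
r3 is caller-saved -> body value

REG = 0x85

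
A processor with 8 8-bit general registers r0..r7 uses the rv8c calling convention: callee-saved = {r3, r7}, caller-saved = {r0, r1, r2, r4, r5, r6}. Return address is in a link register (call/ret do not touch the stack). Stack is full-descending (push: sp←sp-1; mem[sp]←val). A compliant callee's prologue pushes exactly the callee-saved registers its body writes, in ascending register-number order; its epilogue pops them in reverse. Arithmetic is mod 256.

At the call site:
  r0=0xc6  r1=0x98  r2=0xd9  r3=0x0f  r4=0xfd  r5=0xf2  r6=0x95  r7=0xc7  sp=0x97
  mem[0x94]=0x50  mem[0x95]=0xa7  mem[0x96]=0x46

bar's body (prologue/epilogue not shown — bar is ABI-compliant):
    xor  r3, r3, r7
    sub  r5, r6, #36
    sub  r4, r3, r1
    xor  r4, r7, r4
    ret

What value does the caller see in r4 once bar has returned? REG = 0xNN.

REG = 0xf7

prologue: push r3 -> mem[0x96]=0x0f, sp=0x96
body[0] xor  r3, r3, r7 -> r3=0xc8
body[1] sub  r5, r6, #36 -> r5=0x71
body[2] sub  r4, r3, r1 -> r4=0x30
body[3] xor  r4, r7, r4 -> r4=0xf7
epilogue: pop r3=0x0f, sp=0x97
r4 is caller-saved -> body value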